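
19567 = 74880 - 55313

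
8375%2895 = 2585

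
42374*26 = 1101724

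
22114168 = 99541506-77427338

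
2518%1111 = 296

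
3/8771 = 3/8771=0.00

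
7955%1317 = 53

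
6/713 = 6/713 = 0.01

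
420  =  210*2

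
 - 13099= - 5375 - 7724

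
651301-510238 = 141063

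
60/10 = 6 = 6.00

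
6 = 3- - 3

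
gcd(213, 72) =3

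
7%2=1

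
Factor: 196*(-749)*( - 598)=87788792 = 2^3 * 7^3 *13^1 *23^1 * 107^1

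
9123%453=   63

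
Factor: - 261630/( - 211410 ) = 323/261 = 3^( - 2 )*17^1 * 19^1*29^ ( - 1 ) 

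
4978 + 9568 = 14546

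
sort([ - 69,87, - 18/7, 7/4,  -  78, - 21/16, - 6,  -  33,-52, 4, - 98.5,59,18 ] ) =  [-98.5, - 78, - 69, - 52,-33, - 6, - 18/7, - 21/16, 7/4, 4  ,  18, 59, 87 ]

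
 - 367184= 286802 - 653986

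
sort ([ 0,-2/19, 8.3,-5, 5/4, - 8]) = [  -  8,-5,-2/19, 0, 5/4,  8.3 ] 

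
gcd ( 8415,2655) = 45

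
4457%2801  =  1656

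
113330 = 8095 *14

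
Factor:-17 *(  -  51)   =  3^1*17^2 = 867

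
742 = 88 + 654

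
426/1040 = 213/520 = 0.41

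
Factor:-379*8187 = -3^1*379^1 * 2729^1 = - 3102873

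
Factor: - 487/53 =-53^ ( -1)*487^1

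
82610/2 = 41305 = 41305.00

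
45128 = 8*5641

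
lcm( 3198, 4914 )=201474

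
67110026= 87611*766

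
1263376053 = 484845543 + 778530510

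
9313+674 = 9987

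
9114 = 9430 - 316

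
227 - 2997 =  -2770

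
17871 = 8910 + 8961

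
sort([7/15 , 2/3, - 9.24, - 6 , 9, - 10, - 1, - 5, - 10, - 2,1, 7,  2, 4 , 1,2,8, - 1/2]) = [ - 10, - 10, - 9.24,  -  6, - 5, - 2,-1,  -  1/2,7/15, 2/3, 1,1, 2, 2 , 4, 7,  8,9]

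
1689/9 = 187 + 2/3= 187.67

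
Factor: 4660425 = 3^2 * 5^2*7^1*11^1 * 269^1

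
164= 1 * 164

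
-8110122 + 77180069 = 69069947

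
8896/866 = 10+118/433 = 10.27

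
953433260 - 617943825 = 335489435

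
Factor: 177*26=4602 = 2^1*3^1 *13^1 * 59^1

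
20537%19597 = 940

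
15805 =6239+9566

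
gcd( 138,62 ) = 2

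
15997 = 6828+9169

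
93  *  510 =47430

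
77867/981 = 77867/981 = 79.38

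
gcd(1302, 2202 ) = 6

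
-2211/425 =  - 6 + 339/425 = - 5.20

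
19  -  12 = 7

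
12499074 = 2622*4767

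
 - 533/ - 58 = 9 + 11/58= 9.19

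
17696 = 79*224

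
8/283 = 8/283 = 0.03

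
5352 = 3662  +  1690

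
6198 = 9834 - 3636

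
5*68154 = 340770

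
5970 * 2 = 11940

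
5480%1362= 32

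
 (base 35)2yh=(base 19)a29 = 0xE49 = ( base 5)104112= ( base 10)3657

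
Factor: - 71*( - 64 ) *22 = 99968 = 2^7*11^1*71^1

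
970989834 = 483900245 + 487089589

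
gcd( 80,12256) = 16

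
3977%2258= 1719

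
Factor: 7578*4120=31221360 = 2^4 *3^2*5^1*103^1*421^1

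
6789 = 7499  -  710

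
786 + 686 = 1472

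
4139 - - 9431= 13570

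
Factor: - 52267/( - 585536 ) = 2^( - 6 )*7^ ( -1 )*1307^ ( - 1)*52267^1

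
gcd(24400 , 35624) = 488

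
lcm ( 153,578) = 5202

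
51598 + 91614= 143212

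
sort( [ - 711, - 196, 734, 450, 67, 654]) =[ - 711, - 196 , 67, 450, 654, 734 ] 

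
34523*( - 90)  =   - 3107070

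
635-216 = 419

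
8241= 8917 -676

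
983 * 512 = 503296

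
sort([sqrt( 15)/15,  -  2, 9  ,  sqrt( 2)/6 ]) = [  -  2, sqrt( 2 ) /6,sqrt(15)/15, 9] 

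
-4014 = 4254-8268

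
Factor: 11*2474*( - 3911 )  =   -106433954  =  - 2^1*11^1*1237^1*3911^1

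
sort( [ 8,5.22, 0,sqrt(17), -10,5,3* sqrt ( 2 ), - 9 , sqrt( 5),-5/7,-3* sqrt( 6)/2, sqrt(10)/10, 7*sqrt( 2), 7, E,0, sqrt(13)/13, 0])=[ - 10, - 9,  -  3*sqrt( 6)/2, - 5/7,0, 0, 0, sqrt( 13)/13, sqrt(10)/10, sqrt(5),  E , sqrt(17), 3*sqrt ( 2 ) , 5,5.22,7, 8, 7*sqrt( 2)]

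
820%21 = 1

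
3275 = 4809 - 1534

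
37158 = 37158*1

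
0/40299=0 = 0.00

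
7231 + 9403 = 16634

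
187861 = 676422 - 488561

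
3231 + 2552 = 5783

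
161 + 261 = 422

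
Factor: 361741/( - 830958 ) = -2^( - 1 )*3^( - 1 )*19^1*79^1 * 241^1 *138493^ ( - 1) 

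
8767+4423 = 13190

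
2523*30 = 75690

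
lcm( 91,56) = 728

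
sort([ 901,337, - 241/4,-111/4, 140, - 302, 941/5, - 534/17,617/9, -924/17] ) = [ - 302, - 241/4, - 924/17, -534/17,-111/4,  617/9, 140 , 941/5,337, 901]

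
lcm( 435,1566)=7830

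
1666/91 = 238/13 = 18.31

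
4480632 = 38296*117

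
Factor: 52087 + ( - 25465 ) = 26622 = 2^1*3^3*17^1 * 29^1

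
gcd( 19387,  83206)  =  1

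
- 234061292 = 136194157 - 370255449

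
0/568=0  =  0.00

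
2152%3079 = 2152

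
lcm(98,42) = 294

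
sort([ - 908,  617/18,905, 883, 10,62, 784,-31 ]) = [- 908, - 31,  10,617/18 , 62, 784,883, 905 ]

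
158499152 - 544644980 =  - 386145828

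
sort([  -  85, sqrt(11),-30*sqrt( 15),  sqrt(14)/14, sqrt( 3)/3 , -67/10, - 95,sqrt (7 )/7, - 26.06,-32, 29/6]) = [ - 30*sqrt(15 ),- 95, - 85, - 32,-26.06, - 67/10,sqrt( 14)/14, sqrt(7 )/7, sqrt(3) /3,sqrt( 11 ), 29/6 ] 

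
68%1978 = 68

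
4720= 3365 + 1355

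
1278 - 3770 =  - 2492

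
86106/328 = 262  +  85/164= 262.52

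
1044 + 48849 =49893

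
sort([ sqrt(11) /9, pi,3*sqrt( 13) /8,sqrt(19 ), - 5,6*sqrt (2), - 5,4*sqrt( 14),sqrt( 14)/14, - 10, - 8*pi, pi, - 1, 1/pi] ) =[- 8*pi, -10, - 5,-5 , - 1, sqrt(14) /14,1/pi,sqrt( 11 )/9,3*sqrt(13 ) /8,pi  ,  pi, sqrt( 19) , 6 * sqrt( 2), 4*sqrt(14 )]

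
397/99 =397/99 = 4.01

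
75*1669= 125175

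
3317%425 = 342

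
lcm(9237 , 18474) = 18474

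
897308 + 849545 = 1746853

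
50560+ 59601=110161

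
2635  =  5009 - 2374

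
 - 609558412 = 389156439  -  998714851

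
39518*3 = 118554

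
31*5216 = 161696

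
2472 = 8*309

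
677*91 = 61607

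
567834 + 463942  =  1031776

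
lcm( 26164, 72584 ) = 2250104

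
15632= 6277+9355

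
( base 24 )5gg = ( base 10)3280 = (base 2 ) 110011010000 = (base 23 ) 64E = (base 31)3cp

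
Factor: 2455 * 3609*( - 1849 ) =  - 3^2 *5^1* 43^2 *401^1*491^1  =  -16382315655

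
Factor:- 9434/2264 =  - 2^( - 2)*53^1*89^1*283^(  -  1) =- 4717/1132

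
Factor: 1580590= 2^1  *5^1*11^1 * 14369^1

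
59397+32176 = 91573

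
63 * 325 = 20475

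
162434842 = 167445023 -5010181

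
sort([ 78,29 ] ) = [ 29, 78 ] 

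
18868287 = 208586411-189718124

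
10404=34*306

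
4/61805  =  4/61805 = 0.00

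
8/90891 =8/90891  =  0.00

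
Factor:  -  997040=- 2^4 * 5^1*11^2*103^1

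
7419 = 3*2473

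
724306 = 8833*82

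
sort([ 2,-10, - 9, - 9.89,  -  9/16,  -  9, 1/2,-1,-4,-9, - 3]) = [ - 10,- 9.89, - 9,  -  9, - 9, - 4, - 3  , - 1, - 9/16,1/2,  2]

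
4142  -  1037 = 3105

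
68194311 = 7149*9539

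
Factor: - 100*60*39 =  - 2^4*3^2*5^3*13^1 = - 234000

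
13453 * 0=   0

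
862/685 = 1 + 177/685 = 1.26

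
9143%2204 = 327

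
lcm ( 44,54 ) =1188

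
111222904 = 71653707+39569197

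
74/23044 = 37/11522 = 0.00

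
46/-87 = -46/87 =- 0.53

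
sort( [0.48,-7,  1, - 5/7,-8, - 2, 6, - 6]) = [ - 8,-7, - 6,  -  2,-5/7, 0.48, 1 , 6]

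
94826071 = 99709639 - 4883568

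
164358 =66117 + 98241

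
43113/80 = 538 + 73/80 = 538.91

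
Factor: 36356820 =2^2 * 3^1*5^1* 605947^1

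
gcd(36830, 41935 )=5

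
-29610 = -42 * 705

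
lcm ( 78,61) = 4758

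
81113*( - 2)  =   - 162226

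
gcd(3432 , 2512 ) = 8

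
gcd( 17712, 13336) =8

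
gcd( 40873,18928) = 7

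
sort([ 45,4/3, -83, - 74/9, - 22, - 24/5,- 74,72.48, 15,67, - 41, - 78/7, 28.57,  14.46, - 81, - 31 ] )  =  [  -  83 ,-81, - 74,-41 ,  -  31, - 22,- 78/7,- 74/9, - 24/5,4/3,14.46,15,28.57, 45,67,  72.48]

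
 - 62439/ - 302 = 62439/302 =206.75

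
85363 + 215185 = 300548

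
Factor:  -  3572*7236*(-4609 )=119128786128 = 2^4 * 3^3*11^1*19^1*47^1*  67^1*419^1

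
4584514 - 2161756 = 2422758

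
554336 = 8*69292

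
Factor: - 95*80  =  -7600 = -2^4*5^2*19^1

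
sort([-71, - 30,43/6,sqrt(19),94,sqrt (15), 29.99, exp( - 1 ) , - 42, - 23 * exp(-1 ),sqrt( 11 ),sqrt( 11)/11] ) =[ - 71,-42, - 30,  -  23 * exp(-1),sqrt(11)/11, exp (-1),sqrt(11 ),sqrt(15),sqrt ( 19),  43/6,29.99,94]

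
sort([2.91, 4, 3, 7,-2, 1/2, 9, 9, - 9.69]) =[ - 9.69  , - 2,1/2,2.91, 3,4, 7, 9 , 9]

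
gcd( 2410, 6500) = 10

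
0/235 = 0 = 0.00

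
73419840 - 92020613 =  - 18600773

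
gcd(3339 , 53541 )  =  9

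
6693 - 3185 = 3508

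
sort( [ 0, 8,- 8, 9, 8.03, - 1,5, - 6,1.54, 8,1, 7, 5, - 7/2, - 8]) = [ - 8, - 8, - 6, - 7/2, - 1, 0, 1, 1.54, 5, 5, 7,8, 8, 8.03,9]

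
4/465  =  4/465 = 0.01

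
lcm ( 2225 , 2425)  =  215825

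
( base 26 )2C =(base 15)44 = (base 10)64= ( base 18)3A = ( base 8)100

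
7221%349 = 241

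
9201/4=9201/4  =  2300.25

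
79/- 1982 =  - 79/1982 = -0.04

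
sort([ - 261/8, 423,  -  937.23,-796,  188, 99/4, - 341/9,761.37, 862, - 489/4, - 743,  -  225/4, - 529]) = [ - 937.23, - 796, - 743, - 529,-489/4, - 225/4, - 341/9, - 261/8,99/4, 188, 423,  761.37, 862]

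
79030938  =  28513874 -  - 50517064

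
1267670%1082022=185648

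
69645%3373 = 2185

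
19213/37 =519  +  10/37 = 519.27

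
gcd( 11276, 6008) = 4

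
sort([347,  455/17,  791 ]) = [ 455/17, 347,791]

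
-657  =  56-713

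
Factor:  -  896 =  - 2^7*7^1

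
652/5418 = 326/2709=0.12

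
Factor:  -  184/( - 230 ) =2^2*5^( - 1) = 4/5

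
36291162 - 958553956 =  - 922262794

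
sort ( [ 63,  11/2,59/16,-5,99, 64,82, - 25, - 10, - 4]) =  [ - 25,  -  10, - 5,  -  4,59/16, 11/2, 63,64 , 82, 99]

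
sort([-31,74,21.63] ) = [-31, 21.63, 74 ] 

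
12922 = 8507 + 4415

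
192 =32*6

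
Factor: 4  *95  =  2^2*5^1* 19^1 = 380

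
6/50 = 3/25 = 0.12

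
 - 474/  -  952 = 237/476 = 0.50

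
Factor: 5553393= 3^1*53^2*659^1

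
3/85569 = 1/28523=0.00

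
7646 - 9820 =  - 2174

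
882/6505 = 882/6505 =0.14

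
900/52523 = 900/52523  =  0.02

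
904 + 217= 1121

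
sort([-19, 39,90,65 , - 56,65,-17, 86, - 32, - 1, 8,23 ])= [  -  56, - 32, - 19, - 17 ,-1, 8,23, 39,  65, 65,86, 90 ]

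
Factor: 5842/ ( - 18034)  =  - 23/71  =  -23^1*71^( - 1 )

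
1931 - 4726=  - 2795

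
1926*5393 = 10386918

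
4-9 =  - 5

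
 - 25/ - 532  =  25/532 = 0.05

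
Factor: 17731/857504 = 2^( - 5)*7^1*17^1 * 127^( - 1 )*149^1*211^(- 1)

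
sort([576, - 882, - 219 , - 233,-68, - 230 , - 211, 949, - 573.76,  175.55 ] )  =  [ - 882, - 573.76, - 233, - 230,- 219,- 211, - 68,175.55, 576, 949]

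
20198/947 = 21+311/947 = 21.33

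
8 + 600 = 608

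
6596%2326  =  1944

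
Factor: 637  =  7^2*13^1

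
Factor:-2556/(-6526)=1278/3263=2^1*3^2*13^(-1)*71^1*251^(-1 )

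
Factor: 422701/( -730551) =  - 3^( - 1)*243517^(  -  1 )*422701^1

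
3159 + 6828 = 9987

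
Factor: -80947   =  -61^1*1327^1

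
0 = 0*2259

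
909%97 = 36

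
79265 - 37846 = 41419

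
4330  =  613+3717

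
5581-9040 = - 3459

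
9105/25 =364 + 1/5 = 364.20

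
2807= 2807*1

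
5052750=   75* 67370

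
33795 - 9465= 24330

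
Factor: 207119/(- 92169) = -991/441 = - 3^( - 2)*7^(  -  2)  *  991^1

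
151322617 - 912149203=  - 760826586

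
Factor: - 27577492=- 2^2  *29^1 * 237737^1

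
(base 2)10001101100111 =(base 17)1E62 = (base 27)cbi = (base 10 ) 9063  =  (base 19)1620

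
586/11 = 53 + 3/11 = 53.27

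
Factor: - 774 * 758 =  - 2^2*3^2 * 43^1*379^1 = - 586692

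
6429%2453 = 1523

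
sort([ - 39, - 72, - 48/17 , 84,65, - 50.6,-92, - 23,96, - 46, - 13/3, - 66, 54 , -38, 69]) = [ - 92, - 72, - 66, - 50.6, - 46, - 39, - 38,-23, - 13/3, - 48/17, 54, 65, 69,84, 96]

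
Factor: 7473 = 3^1*47^1*53^1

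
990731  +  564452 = 1555183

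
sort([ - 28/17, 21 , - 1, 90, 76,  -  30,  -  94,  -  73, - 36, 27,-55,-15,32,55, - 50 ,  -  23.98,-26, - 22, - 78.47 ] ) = [-94, - 78.47,-73, - 55, - 50 , - 36,-30,-26,  -  23.98, - 22, - 15, - 28/17, - 1,21,27,32 , 55,76,90 ] 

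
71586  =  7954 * 9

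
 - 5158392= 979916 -6138308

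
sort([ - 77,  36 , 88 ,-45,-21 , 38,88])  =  [ - 77, - 45,  -  21, 36,38 , 88, 88 ] 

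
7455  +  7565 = 15020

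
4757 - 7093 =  - 2336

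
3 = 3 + 0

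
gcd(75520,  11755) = 5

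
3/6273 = 1/2091  =  0.00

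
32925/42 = 783 + 13/14 = 783.93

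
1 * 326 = 326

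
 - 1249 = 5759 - 7008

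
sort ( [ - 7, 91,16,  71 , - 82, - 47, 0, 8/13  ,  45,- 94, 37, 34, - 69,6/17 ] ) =[ - 94, - 82,  -  69, - 47, -7,0,6/17,8/13,16 , 34,37,45,71, 91]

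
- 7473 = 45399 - 52872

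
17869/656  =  27 + 157/656 = 27.24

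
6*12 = 72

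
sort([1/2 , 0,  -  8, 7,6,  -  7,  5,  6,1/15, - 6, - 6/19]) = [ - 8,-7, -6, - 6/19 , 0, 1/15, 1/2, 5, 6,6, 7 ]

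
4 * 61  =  244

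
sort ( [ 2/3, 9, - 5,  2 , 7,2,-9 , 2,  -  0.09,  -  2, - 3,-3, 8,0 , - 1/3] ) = [ - 9, - 5,  -  3, - 3, - 2, - 1/3, - 0.09, 0,2/3,2, 2,2, 7, 8,9 ] 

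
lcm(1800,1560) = 23400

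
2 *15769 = 31538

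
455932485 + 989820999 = 1445753484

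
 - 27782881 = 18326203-46109084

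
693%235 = 223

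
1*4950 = 4950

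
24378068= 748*32591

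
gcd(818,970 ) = 2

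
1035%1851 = 1035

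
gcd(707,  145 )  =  1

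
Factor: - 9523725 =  - 3^1*5^2*23^1*5521^1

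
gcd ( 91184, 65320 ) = 8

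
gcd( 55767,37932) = 87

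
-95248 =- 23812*4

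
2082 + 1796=3878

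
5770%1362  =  322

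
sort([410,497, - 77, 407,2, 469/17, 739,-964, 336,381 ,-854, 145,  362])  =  [ - 964, - 854, - 77,  2, 469/17,145, 336,  362, 381, 407, 410,497 , 739]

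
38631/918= 42+25/306 = 42.08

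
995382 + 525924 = 1521306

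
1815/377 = 4 + 307/377 = 4.81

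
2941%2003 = 938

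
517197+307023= 824220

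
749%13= 8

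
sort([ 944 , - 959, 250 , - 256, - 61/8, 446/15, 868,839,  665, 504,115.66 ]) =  [- 959,-256,-61/8, 446/15 , 115.66, 250 , 504 , 665,839,  868 , 944]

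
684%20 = 4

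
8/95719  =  8/95719=0.00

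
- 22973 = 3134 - 26107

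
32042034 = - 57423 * ( -558)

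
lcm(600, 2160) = 10800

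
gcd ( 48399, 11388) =2847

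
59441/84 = 59441/84 =707.63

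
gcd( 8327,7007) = 11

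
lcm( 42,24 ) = 168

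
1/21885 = 1/21885 = 0.00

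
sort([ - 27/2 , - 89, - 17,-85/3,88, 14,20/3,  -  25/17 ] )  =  [-89, - 85/3,-17, - 27/2, - 25/17, 20/3, 14,88]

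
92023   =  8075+83948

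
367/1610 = 367/1610 = 0.23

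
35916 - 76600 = - 40684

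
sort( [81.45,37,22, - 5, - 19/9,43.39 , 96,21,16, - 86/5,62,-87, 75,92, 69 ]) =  [ - 87, - 86/5, - 5, - 19/9, 16 , 21, 22, 37, 43.39 , 62,69,75, 81.45,92,96]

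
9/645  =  3/215 = 0.01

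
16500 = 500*33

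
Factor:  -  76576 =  - 2^5*2393^1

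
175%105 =70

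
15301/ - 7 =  - 2186+1/7 = - 2185.86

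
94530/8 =47265/4 = 11816.25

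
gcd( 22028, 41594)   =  2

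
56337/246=229  +  1/82 = 229.01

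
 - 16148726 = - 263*61402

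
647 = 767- 120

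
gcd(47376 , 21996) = 1692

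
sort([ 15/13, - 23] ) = [ - 23, 15/13] 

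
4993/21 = 237+ 16/21 = 237.76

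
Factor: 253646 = 2^1*126823^1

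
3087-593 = 2494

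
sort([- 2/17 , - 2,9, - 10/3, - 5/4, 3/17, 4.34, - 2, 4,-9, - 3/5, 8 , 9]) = [-9 , - 10/3, - 2, - 2,-5/4, - 3/5, - 2/17, 3/17, 4,4.34, 8  ,  9,9] 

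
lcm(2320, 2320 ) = 2320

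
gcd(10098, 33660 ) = 3366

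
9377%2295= 197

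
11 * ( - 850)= -9350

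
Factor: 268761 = 3^1*101^1*887^1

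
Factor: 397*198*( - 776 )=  - 2^4*3^2 * 11^1*97^1*397^1 = - 60998256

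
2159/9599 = 2159/9599=0.22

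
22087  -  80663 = -58576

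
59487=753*79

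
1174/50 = 587/25 = 23.48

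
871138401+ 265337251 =1136475652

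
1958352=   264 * 7418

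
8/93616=1/11702 = 0.00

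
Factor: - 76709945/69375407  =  -5^1*13^2*23^1* 37^(-1 ) * 3947^1* 1875011^( - 1)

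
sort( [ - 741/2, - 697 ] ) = [ - 697, - 741/2]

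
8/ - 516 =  - 1+127/129 = - 0.02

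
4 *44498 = 177992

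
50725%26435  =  24290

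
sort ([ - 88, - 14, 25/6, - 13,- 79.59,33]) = [ - 88, - 79.59, - 14, - 13,25/6, 33 ]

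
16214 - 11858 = 4356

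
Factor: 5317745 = 5^1*661^1*1609^1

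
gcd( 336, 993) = 3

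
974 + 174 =1148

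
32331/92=32331/92 = 351.42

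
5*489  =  2445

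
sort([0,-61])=[-61,0]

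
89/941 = 89/941 = 0.09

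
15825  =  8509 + 7316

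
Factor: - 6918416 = -2^4*432401^1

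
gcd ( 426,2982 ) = 426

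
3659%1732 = 195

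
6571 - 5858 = 713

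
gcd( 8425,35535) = 5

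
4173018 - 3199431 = 973587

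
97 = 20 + 77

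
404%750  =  404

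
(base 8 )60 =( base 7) 66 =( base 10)48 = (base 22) 24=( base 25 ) 1N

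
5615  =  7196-1581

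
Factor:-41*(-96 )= 2^5*3^1*41^1 = 3936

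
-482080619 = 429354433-911435052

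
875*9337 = 8169875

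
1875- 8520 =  - 6645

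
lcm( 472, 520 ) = 30680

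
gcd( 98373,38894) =1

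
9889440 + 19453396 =29342836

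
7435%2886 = 1663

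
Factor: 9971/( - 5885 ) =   -  5^( - 1 )*11^( - 1 )*13^2 * 59^1*107^( - 1) 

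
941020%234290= 3860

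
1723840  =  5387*320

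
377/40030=377/40030 = 0.01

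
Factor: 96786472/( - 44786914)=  - 48393236/22393457 = - 2^2*19^( - 1 )*457^( - 1 )*2579^( - 1)*12098309^1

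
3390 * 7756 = 26292840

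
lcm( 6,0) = 0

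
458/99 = 4 +62/99 = 4.63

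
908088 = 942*964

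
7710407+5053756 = 12764163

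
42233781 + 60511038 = 102744819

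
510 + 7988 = 8498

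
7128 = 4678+2450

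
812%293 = 226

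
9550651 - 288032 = 9262619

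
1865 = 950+915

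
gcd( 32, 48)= 16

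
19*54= 1026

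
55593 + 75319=130912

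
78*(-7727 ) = -602706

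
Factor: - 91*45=  -  3^2*5^1 * 7^1*13^1 = - 4095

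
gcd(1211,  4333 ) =7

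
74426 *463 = 34459238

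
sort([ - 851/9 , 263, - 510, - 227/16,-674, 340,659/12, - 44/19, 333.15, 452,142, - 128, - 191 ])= [- 674,-510, - 191,-128,-851/9 ,  -  227/16,-44/19, 659/12,142 , 263,333.15, 340,452]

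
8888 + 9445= 18333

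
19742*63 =1243746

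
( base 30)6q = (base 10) 206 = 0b11001110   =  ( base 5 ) 1311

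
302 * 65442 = 19763484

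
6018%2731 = 556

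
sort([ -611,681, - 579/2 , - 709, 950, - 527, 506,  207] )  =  [ -709 , - 611, - 527, - 579/2,207,506, 681, 950]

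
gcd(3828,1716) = 132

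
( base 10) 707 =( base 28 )p7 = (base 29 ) ob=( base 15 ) 322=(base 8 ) 1303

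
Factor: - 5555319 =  - 3^1*7^1*11^1*24049^1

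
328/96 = 41/12=3.42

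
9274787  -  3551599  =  5723188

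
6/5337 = 2/1779 = 0.00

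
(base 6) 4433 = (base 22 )22H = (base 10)1029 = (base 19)2g3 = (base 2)10000000101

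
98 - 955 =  - 857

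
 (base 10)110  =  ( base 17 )68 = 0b1101110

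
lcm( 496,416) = 12896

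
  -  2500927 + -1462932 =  - 3963859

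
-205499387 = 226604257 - 432103644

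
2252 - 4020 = -1768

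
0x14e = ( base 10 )334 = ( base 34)9S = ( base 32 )AE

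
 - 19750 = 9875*(- 2)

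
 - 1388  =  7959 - 9347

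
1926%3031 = 1926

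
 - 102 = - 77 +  -25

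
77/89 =77/89 = 0.87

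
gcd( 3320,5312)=664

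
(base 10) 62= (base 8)76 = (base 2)111110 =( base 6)142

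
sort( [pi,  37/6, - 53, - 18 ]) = [ -53, - 18,pi, 37/6]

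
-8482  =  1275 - 9757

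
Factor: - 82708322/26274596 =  - 2^( - 1)* 23^1*277^1*6491^1*6568649^( - 1) = - 41354161/13137298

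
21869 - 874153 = -852284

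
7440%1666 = 776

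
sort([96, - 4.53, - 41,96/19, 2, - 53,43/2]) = [ - 53, - 41,-4.53, 2, 96/19,43/2,  96 ]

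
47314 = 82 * 577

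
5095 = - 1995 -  - 7090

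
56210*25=1405250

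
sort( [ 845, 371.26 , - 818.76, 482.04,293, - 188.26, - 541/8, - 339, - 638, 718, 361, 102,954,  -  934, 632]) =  [ - 934, - 818.76, - 638, - 339, - 188.26, - 541/8, 102, 293, 361, 371.26, 482.04,632, 718, 845,954] 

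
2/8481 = 2/8481 = 0.00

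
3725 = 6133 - 2408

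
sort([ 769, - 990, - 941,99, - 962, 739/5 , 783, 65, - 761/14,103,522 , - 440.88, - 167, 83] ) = [ - 990,- 962, - 941,-440.88, - 167, - 761/14,65, 83 , 99 , 103, 739/5 , 522,769, 783]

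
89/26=89/26 =3.42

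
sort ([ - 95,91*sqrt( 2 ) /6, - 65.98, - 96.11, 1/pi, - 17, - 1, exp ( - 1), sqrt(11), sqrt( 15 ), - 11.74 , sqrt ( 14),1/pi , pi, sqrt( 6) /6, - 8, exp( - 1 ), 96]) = [-96.11, - 95, - 65.98, - 17, - 11.74, - 8, - 1,1/pi,1/pi, exp ( - 1),exp(  -  1), sqrt( 6)/6, pi, sqrt(11), sqrt( 14), sqrt( 15), 91*sqrt( 2 )/6, 96]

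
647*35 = 22645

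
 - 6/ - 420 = 1/70 = 0.01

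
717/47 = 717/47 = 15.26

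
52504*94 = 4935376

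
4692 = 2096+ 2596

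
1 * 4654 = 4654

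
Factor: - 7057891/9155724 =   -  2^(- 2 )*3^(-1)*17^( - 1 )*37^ (  -  1 )*43^1*151^1* 1087^1*1213^(  -  1 ) 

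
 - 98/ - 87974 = 49/43987 = 0.00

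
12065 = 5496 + 6569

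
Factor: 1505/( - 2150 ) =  - 7/10 = - 2^(- 1 )*5^( - 1)*7^1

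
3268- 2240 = 1028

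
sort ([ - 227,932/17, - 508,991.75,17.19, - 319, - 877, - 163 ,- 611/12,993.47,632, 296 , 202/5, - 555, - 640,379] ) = [ - 877, -640, - 555, - 508, - 319,-227,  -  163, - 611/12, 17.19, 202/5, 932/17,  296,379 , 632 , 991.75, 993.47 ] 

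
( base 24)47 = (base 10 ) 103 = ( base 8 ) 147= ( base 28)3j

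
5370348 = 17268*311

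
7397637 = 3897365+3500272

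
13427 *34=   456518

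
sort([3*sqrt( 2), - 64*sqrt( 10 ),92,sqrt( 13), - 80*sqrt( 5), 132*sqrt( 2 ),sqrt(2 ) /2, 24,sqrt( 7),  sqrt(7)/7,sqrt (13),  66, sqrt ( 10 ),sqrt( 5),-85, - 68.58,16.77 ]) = [ - 64 * sqrt( 10 ), - 80*sqrt( 5 ),- 85,-68.58,sqrt(7)/7,sqrt( 2)/2 , sqrt(5) , sqrt( 7 ), sqrt( 10),  sqrt ( 13), sqrt( 13),  3*sqrt( 2),16.77,24,66,92,132*sqrt ( 2 ) ]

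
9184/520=17 + 43/65= 17.66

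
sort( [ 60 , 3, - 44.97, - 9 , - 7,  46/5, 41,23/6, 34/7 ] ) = [ - 44.97, - 9, - 7,3,  23/6,34/7,46/5,41,60 ] 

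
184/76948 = 46/19237 = 0.00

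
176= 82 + 94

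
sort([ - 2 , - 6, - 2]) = [ - 6, - 2, - 2 ]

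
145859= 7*20837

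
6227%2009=200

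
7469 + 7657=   15126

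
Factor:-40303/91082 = -2^( - 1)*41^1*983^1* 45541^( -1)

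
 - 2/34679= -1+34677/34679 = - 0.00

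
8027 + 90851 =98878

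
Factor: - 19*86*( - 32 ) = 52288= 2^6*19^1*43^1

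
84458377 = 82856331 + 1602046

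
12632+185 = 12817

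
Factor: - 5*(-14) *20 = 2^3*5^2*7^1 = 1400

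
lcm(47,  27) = 1269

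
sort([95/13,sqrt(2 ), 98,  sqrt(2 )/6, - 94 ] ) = [ - 94,  sqrt(2)/6,  sqrt (2 ),95/13, 98 ] 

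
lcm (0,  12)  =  0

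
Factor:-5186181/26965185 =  - 5^(  -  1 )*7^1 * 11^2 * 157^1*138283^(- 1 ) = - 132979/691415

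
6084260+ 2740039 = 8824299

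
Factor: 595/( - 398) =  - 2^( - 1)*5^1*7^1*17^1 * 199^( - 1)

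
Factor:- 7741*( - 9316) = 72115156 = 2^2*17^1 * 137^1*7741^1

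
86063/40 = 2151  +  23/40 = 2151.57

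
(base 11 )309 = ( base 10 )372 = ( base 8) 564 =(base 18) 12C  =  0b101110100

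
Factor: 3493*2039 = 7122227 = 7^1*499^1*2039^1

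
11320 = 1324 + 9996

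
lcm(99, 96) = 3168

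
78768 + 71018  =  149786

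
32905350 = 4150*7929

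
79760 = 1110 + 78650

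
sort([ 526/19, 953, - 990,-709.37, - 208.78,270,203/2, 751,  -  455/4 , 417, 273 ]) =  [ - 990, - 709.37,-208.78,-455/4 , 526/19 , 203/2, 270, 273,417,751,953 ] 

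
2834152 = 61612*46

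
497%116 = 33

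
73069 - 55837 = 17232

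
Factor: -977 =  - 977^1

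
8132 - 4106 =4026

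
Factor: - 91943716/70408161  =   - 2^2*3^(- 2)*31^(-1)*1361^1*16889^1*252359^ ( - 1 ) 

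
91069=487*187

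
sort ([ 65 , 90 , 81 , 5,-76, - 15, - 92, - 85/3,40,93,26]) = [ - 92 ,-76, - 85/3, - 15, 5, 26, 40, 65, 81 , 90,93]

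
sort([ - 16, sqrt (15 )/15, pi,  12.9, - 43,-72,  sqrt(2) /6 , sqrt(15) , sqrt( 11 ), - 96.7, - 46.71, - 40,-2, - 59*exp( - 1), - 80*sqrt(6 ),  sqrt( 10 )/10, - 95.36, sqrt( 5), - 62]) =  [ - 80*sqrt(6), - 96.7,-95.36, - 72,-62, - 46.71,- 43, - 40 ,-59*exp( - 1),  -  16, - 2,  sqrt(2 )/6,  sqrt( 15 )/15, sqrt( 10 )/10, sqrt ( 5) , pi,sqrt( 11) , sqrt (15 ) , 12.9 ]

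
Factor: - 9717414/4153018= - 3^1*7^1*23^( - 1)*137^( - 1) * 659^( - 1)*231367^1 = -4858707/2076509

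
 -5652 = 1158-6810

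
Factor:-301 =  - 7^1* 43^1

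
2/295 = 2/295 = 0.01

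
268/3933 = 268/3933 = 0.07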